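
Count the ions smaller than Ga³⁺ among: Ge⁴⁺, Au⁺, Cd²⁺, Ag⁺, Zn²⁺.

Work out protons and electrons: Ge⁴⁺ (Z=32, 28 e⁻), Ga³⁺ (Z=31, 28 e⁻), Zn²⁺ (Z=30, 28 e⁻), Cd²⁺ (Z=48, 46 e⁻), Ag⁺ (Z=47, 46 e⁻), Au⁺ (Z=79, 78 e⁻). Ge⁴⁺ < Ga³⁺ (both 28 e⁻, Z=32>31); Ga³⁺ < Zn²⁺ (both 28 e⁻, Z=31>30); Zn²⁺ < Cd²⁺ (same group, 1 shell fewer); Cd²⁺ < Ag⁺ (both 46 e⁻, Z=48>47); Ag⁺ < Au⁺ (same group, 1 shell fewer).
Placing each against Ga³⁺: smaller — Ge⁴⁺; larger — Zn²⁺, Cd²⁺, Ag⁺, Au⁺. Count: 1.

1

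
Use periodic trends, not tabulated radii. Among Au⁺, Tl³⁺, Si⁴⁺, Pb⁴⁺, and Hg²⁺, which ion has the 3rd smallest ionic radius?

Electron counts and nuclear charges: Si⁴⁺ (Z=14, 10 e⁻), Pb⁴⁺ (Z=82, 78 e⁻), Tl³⁺ (Z=81, 78 e⁻), Hg²⁺ (Z=80, 78 e⁻), Au⁺ (Z=79, 78 e⁻). Si⁴⁺ < Pb⁴⁺ (same group, period 3 vs 6); Pb⁴⁺ < Tl³⁺ (isoelectronic, higher Z=82 is smaller); Tl³⁺ < Hg²⁺ (both 78 e⁻, Z=81>80); Hg²⁺ < Au⁺ (isoelectronic, higher Z=80 is smaller).
Ordering: Si⁴⁺ < Pb⁴⁺ < Tl³⁺ < Hg²⁺ < Au⁺. The 3rd smallest is Tl³⁺.

Tl³⁺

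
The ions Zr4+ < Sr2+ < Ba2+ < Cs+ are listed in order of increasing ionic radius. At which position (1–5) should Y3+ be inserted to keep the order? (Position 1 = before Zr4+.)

Electron counts and nuclear charges: Zr4+ (Z=40, 36 e⁻), Y3+ (Z=39, 36 e⁻), Sr2+ (Z=38, 36 e⁻), Ba2+ (Z=56, 54 e⁻), Cs+ (Z=55, 54 e⁻). Zr4+ < Y3+ (isoelectronic, higher Z=40 is smaller); Y3+ < Sr2+ (isoelectronic, higher Z=39 is smaller); Sr2+ < Ba2+ (same group, 1 shell fewer); Ba2+ < Cs+ (both 54 e⁻, Z=56>55).
The complete sequence is Zr4+ < Y3+ < Sr2+ < Ba2+ < Cs+. Y3+ sits at position 2.

2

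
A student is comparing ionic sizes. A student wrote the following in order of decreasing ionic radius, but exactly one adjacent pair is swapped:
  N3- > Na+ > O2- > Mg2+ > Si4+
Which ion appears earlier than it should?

The pair Na+, O2- is the wrong way round — both have 10 electrons but Z(Na)=11 > Z(O)=8, so Na+ should be the smaller of the two. All other adjacent pairs agree with periodic trends, so Na+ is the misplaced ion.

Na+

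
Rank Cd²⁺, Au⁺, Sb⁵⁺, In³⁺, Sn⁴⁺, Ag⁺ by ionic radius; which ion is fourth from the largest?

In³⁺

First list Z and electron count for each: Sb⁵⁺: 46 e⁻, Z=51, Sn⁴⁺: 46 e⁻, Z=50, In³⁺: 46 e⁻, Z=49, Cd²⁺: 46 e⁻, Z=48, Ag⁺: 46 e⁻, Z=47, Au⁺: 78 e⁻, Z=79. Sb⁵⁺ < Sn⁴⁺ (isoelectronic, higher Z=51 is smaller); Sn⁴⁺ < In³⁺ (both 46 e⁻, Z=50>49); In³⁺ < Cd²⁺ (both 46 e⁻, Z=49>48); Cd²⁺ < Ag⁺ (isoelectronic, higher Z=48 is smaller); Ag⁺ < Au⁺ (same group, period 5 vs 6).
So the order is Sb⁵⁺ < Sn⁴⁺ < In³⁺ < Cd²⁺ < Ag⁺ < Au⁺; the 4th-largest ion is In³⁺.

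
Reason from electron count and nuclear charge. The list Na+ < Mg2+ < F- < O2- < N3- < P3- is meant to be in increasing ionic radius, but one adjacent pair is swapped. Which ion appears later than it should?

The pair Na+, Mg2+ is the wrong way round — both have 10 electrons but Z(Mg)=12 > Z(Na)=11, so Mg2+ should be the smaller of the two. All other adjacent pairs agree with periodic trends, so Mg2+ is the misplaced ion.

Mg2+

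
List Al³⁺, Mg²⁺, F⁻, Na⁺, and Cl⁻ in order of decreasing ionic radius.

First list Z and electron count for each: Al³⁺: 10 e⁻, Z=13, Mg²⁺: 10 e⁻, Z=12, Na⁺: 10 e⁻, Z=11, F⁻: 10 e⁻, Z=9, Cl⁻: 18 e⁻, Z=17. Al³⁺ < Mg²⁺ (both 10 e⁻, Z=13>12); Mg²⁺ < Na⁺ (isoelectronic, higher Z=12 is smaller); Na⁺ < F⁻ (isoelectronic, higher Z=11 is smaller); F⁻ < Cl⁻ (same group, 1 shell fewer).

Cl⁻ > F⁻ > Na⁺ > Mg²⁺ > Al³⁺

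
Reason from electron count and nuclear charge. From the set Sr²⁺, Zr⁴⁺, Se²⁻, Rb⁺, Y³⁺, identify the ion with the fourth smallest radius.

Each ion has 36 electrons. The ranking follows nuclear charge in reverse — greater Z gives a smaller radius. Zr⁴⁺ (Z=40), Y³⁺ (Z=39), Sr²⁺ (Z=38), Rb⁺ (Z=37), Se²⁻ (Z=34).
Ordering: Zr⁴⁺ < Y³⁺ < Sr²⁺ < Rb⁺ < Se²⁻. The fourth smallest is Rb⁺.

Rb⁺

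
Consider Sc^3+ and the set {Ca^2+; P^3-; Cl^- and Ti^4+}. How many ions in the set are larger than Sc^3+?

These species are isoelectronic with 18 electrons. The only difference is the number of protons: Ti^4+ (Z=22), Sc^3+ (Z=21), Ca^2+ (Z=20), Cl^- (Z=17), P^3- (Z=15). The strongest nuclear pull (Ti^4+) gives the smallest ion.
Placing each against Sc^3+: smaller — Ti^4+; larger — Ca^2+, Cl^-, P^3-. That's 3.

3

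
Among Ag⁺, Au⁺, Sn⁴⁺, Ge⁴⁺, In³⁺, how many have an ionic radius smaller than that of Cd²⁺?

First list Z and electron count for each: Ge⁴⁺ has 28 e⁻ (Z=32), Sn⁴⁺ has 46 e⁻ (Z=50), In³⁺ has 46 e⁻ (Z=49), Cd²⁺ has 46 e⁻ (Z=48), Ag⁺ has 46 e⁻ (Z=47), Au⁺ has 78 e⁻ (Z=79). Ge⁴⁺ < Sn⁴⁺ (same group, period 4 vs 5); Sn⁴⁺ < In³⁺ (both 46 e⁻, Z=50>49); In³⁺ < Cd²⁺ (both 46 e⁻, Z=49>48); Cd²⁺ < Ag⁺ (isoelectronic, higher Z=48 is smaller); Ag⁺ < Au⁺ (same group, period 5 vs 6).
Ordering all of them (including Cd²⁺) by radius gives Ge⁴⁺ < Sn⁴⁺ < In³⁺ < Cd²⁺ < Ag⁺ < Au⁺. So 3 are smaller.

3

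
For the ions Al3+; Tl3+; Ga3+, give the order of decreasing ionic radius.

These ions sit in one column with identical charge. Each step down the periodic table adds a principal shell, increasing the radius.

Tl3+ > Ga3+ > Al3+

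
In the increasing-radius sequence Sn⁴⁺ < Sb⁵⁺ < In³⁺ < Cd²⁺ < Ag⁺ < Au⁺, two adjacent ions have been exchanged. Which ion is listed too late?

Check each adjacent pair. Sn⁴⁺ and Sb⁵⁺ are reversed: Sb⁵⁺ and Sn⁴⁺ share 46 electrons; the higher nuclear charge on Sb (Z=51) contracts it more, so Sb⁵⁺ < Sn⁴⁺. No other neighbouring pair contradicts the periodic trends, so Sb⁵⁺ is the ion listed too late.

Sb⁵⁺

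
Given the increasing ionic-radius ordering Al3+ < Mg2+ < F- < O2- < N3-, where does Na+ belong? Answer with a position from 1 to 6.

3

These species are isoelectronic with 10 electrons. The only difference is the number of protons: Al3+ (Z=13), Mg2+ (Z=12), Na+ (Z=11), F- (Z=9), O2- (Z=8), N3- (Z=7). The strongest nuclear pull (Al3+) gives the smallest ion.
Putting Na+ in gives Al3+ < Mg2+ < Na+ < F- < O2- < N3-; it lands at slot 3.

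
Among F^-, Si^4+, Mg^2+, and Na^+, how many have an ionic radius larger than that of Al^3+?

Isoelectronic series (10 e⁻ each). Size is set by nuclear charge: more protons means a smaller ion. Si^4+ (Z=14), Al^3+ (Z=13), Mg^2+ (Z=12), Na^+ (Z=11), F^- (Z=9).
Relative to Al^3+, the ions that are larger are Mg^2+, Na^+, F^-. That's 3.

3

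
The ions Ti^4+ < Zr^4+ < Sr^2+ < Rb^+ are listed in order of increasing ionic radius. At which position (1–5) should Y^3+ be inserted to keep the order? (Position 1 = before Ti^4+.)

3

Tabulating Z and e⁻: Ti^4+ (Z=22, 18 e⁻), Zr^4+ (Z=40, 36 e⁻), Y^3+ (Z=39, 36 e⁻), Sr^2+ (Z=38, 36 e⁻), Rb^+ (Z=37, 36 e⁻). Ti^4+ < Zr^4+ (same group, 1 shell fewer); Zr^4+ < Y^3+ (both 36 e⁻, Z=40>39); Y^3+ < Sr^2+ (isoelectronic, higher Z=39 is smaller); Sr^2+ < Rb^+ (both 36 e⁻, Z=38>37).
The complete sequence is Ti^4+ < Zr^4+ < Y^3+ < Sr^2+ < Rb^+. Y^3+ sits at position 3.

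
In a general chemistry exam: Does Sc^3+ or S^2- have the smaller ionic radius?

Isoelectronic series (18 e⁻ each). Size is set by nuclear charge: more protons means a smaller ion. Sc^3+ (Z=21), S^2- (Z=16).

Sc^3+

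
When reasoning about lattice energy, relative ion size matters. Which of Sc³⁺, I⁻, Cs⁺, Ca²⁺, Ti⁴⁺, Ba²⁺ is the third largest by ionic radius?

Ba²⁺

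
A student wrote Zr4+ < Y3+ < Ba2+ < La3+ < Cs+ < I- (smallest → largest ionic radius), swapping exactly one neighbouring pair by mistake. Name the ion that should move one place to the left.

La3+

Scanning neighbour by neighbour, only Ba2+/La3+ violates a trend: La3+ and Ba2+ share 54 electrons; the higher nuclear charge on La (Z=57) contracts it more, so La3+ < Ba2+. That makes La3+ the one sitting a position late relative to where it belongs.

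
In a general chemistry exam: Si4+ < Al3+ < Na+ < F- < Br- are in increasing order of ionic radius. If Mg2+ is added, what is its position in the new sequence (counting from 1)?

3

Electron counts and nuclear charges: Si4+ (Z=14, 10 e⁻), Al3+ (Z=13, 10 e⁻), Mg2+ (Z=12, 10 e⁻), Na+ (Z=11, 10 e⁻), F- (Z=9, 10 e⁻), Br- (Z=35, 36 e⁻). Si4+ < Al3+ (isoelectronic, higher Z=14 is smaller); Al3+ < Mg2+ (isoelectronic, higher Z=13 is smaller); Mg2+ < Na+ (both 10 e⁻, Z=12>11); Na+ < F- (both 10 e⁻, Z=11>9); F- < Br- (same group, period 2 vs 4).
The complete sequence is Si4+ < Al3+ < Mg2+ < Na+ < F- < Br-. Mg2+ sits at position 3.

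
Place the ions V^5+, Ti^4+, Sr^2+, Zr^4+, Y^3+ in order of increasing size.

Electron counts and nuclear charges: V^5+: 18 e⁻, Z=23, Ti^4+: 18 e⁻, Z=22, Zr^4+: 36 e⁻, Z=40, Y^3+: 36 e⁻, Z=39, Sr^2+: 36 e⁻, Z=38. V^5+ < Ti^4+ (isoelectronic, higher Z=23 is smaller); Ti^4+ < Zr^4+ (same group, period 4 vs 5); Zr^4+ < Y^3+ (both 36 e⁻, Z=40>39); Y^3+ < Sr^2+ (both 36 e⁻, Z=39>38).

V^5+ < Ti^4+ < Zr^4+ < Y^3+ < Sr^2+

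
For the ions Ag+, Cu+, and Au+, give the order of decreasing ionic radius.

These ions sit in one column with identical charge. Each step down the periodic table adds a principal shell, increasing the radius.

Au+ > Ag+ > Cu+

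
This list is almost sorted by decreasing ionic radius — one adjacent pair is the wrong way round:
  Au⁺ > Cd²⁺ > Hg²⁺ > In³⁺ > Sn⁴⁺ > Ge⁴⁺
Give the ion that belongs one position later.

The pair Cd²⁺, Hg²⁺ is the wrong way round — same group and charge — period 5 sits above period 6, so Cd²⁺ is smaller. All other adjacent pairs agree with periodic trends, so Cd²⁺ is the misplaced ion.

Cd²⁺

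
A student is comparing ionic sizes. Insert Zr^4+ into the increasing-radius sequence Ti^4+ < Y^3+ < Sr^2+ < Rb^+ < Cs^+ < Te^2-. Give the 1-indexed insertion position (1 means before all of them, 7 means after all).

2

Ti^4+ (Z=22, 18 e⁻), Zr^4+ (Z=40, 36 e⁻), Y^3+ (Z=39, 36 e⁻), Sr^2+ (Z=38, 36 e⁻), Rb^+ (Z=37, 36 e⁻), Cs^+ (Z=55, 54 e⁻), Te^2- (Z=52, 54 e⁻). Ti^4+ < Zr^4+ (same group, period 4 vs 5); Zr^4+ < Y^3+ (both 36 e⁻, Z=40>39); Y^3+ < Sr^2+ (both 36 e⁻, Z=39>38); Sr^2+ < Rb^+ (both 36 e⁻, Z=38>37); Rb^+ < Cs^+ (same group, period 5 vs 6); Cs^+ < Te^2- (isoelectronic, higher Z=55 is smaller).
Merged order: Ti^4+ < Zr^4+ < Y^3+ < Sr^2+ < Rb^+ < Cs^+ < Te^2- — Zr^4+ is number 2.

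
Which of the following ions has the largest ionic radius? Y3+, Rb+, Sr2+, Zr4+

Rb+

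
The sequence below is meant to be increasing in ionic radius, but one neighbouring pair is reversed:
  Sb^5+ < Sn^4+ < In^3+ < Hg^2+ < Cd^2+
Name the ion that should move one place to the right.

Check each adjacent pair. Hg^2+ and Cd^2+ are reversed: both in group 12 with the same charge; Cd^2+ (period 5) has the smaller radius. No other neighbouring pair contradicts the periodic trends, so Hg^2+ is the ion listed too early.

Hg^2+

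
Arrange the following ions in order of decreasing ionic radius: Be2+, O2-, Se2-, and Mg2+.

Se2- > O2- > Mg2+ > Be2+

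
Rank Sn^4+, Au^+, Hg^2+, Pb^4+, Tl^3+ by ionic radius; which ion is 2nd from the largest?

Tabulating Z and e⁻: Sn^4+ has 46 e⁻ (Z=50), Pb^4+ has 78 e⁻ (Z=82), Tl^3+ has 78 e⁻ (Z=81), Hg^2+ has 78 e⁻ (Z=80), Au^+ has 78 e⁻ (Z=79). Sn^4+ < Pb^4+ (same group, 1 shell fewer); Pb^4+ < Tl^3+ (both 78 e⁻, Z=82>81); Tl^3+ < Hg^2+ (isoelectronic, higher Z=81 is smaller); Hg^2+ < Au^+ (both 78 e⁻, Z=80>79).
So the order is Sn^4+ < Pb^4+ < Tl^3+ < Hg^2+ < Au^+; the 2nd-largest ion is Hg^2+.

Hg^2+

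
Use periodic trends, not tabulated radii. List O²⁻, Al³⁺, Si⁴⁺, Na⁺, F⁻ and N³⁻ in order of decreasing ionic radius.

N³⁻ > O²⁻ > F⁻ > Na⁺ > Al³⁺ > Si⁴⁺

All of these have 10 electrons (isoelectronic). With the same electron cloud, the ion with the most protons pulls it in tightest. Nuclear charges: Si⁴⁺ (Z=14), Al³⁺ (Z=13), Na⁺ (Z=11), F⁻ (Z=9), O²⁻ (Z=8), N³⁻ (Z=7). Highest Z is smallest.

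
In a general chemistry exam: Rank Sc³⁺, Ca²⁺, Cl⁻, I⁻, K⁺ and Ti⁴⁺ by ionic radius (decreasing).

First list Z and electron count for each: Ti⁴⁺ has 18 e⁻ (Z=22), Sc³⁺ has 18 e⁻ (Z=21), Ca²⁺ has 18 e⁻ (Z=20), K⁺ has 18 e⁻ (Z=19), Cl⁻ has 18 e⁻ (Z=17), I⁻ has 54 e⁻ (Z=53). Ti⁴⁺ < Sc³⁺ (both 18 e⁻, Z=22>21); Sc³⁺ < Ca²⁺ (isoelectronic, higher Z=21 is smaller); Ca²⁺ < K⁺ (both 18 e⁻, Z=20>19); K⁺ < Cl⁻ (both 18 e⁻, Z=19>17); Cl⁻ < I⁻ (same group, period 3 vs 5).

I⁻ > Cl⁻ > K⁺ > Ca²⁺ > Sc³⁺ > Ti⁴⁺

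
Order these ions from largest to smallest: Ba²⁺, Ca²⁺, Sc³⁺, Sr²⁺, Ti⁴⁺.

Electron counts and nuclear charges: Ti⁴⁺ has 18 e⁻ (Z=22), Sc³⁺ has 18 e⁻ (Z=21), Ca²⁺ has 18 e⁻ (Z=20), Sr²⁺ has 36 e⁻ (Z=38), Ba²⁺ has 54 e⁻ (Z=56). Ti⁴⁺ < Sc³⁺ (both 18 e⁻, Z=22>21); Sc³⁺ < Ca²⁺ (both 18 e⁻, Z=21>20); Ca²⁺ < Sr²⁺ (same group, 1 shell fewer); Sr²⁺ < Ba²⁺ (same group, period 5 vs 6).

Ba²⁺ > Sr²⁺ > Ca²⁺ > Sc³⁺ > Ti⁴⁺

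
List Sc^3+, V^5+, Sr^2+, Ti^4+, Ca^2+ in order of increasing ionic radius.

V^5+ < Ti^4+ < Sc^3+ < Ca^2+ < Sr^2+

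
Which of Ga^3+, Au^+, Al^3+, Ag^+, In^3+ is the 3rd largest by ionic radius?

In^3+

Al^3+: 10 e⁻, Z=13, Ga^3+: 28 e⁻, Z=31, In^3+: 46 e⁻, Z=49, Ag^+: 46 e⁻, Z=47, Au^+: 78 e⁻, Z=79. Al^3+ < Ga^3+ (same group, 1 shell fewer); Ga^3+ < In^3+ (same group, 1 shell fewer); In^3+ < Ag^+ (isoelectronic, higher Z=49 is smaller); Ag^+ < Au^+ (same group, 1 shell fewer).
Ordering: Al^3+ < Ga^3+ < In^3+ < Ag^+ < Au^+. The 3rd largest is In^3+.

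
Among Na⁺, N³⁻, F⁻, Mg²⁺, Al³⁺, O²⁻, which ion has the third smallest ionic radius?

Na⁺

Isoelectronic series (10 e⁻ each). Size is set by nuclear charge: more protons means a smaller ion. Al³⁺ (Z=13), Mg²⁺ (Z=12), Na⁺ (Z=11), F⁻ (Z=9), O²⁻ (Z=8), N³⁻ (Z=7).
So the order is Al³⁺ < Mg²⁺ < Na⁺ < F⁻ < O²⁻ < N³⁻; the 3rd-smallest ion is Na⁺.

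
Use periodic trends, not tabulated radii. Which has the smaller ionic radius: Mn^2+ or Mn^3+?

Mn^3+

For a single element, ionic radius drops as positive charge rises — Mn^3+ < Mn^2+.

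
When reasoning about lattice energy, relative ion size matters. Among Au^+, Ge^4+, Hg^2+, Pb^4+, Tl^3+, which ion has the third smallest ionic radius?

First list Z and electron count for each: Ge^4+ has 28 e⁻ (Z=32), Pb^4+ has 78 e⁻ (Z=82), Tl^3+ has 78 e⁻ (Z=81), Hg^2+ has 78 e⁻ (Z=80), Au^+ has 78 e⁻ (Z=79). Ge^4+ < Pb^4+ (same group, 2 shells fewer); Pb^4+ < Tl^3+ (isoelectronic, higher Z=82 is smaller); Tl^3+ < Hg^2+ (both 78 e⁻, Z=81>80); Hg^2+ < Au^+ (both 78 e⁻, Z=80>79).
So the order is Ge^4+ < Pb^4+ < Tl^3+ < Hg^2+ < Au^+; the 3rd-smallest ion is Tl^3+.

Tl^3+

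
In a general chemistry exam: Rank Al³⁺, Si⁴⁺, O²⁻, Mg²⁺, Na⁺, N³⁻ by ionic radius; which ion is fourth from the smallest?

Isoelectronic series (10 e⁻ each). Size is set by nuclear charge: more protons means a smaller ion. Si⁴⁺ (Z=14), Al³⁺ (Z=13), Mg²⁺ (Z=12), Na⁺ (Z=11), O²⁻ (Z=8), N³⁻ (Z=7).
Ordering: Si⁴⁺ < Al³⁺ < Mg²⁺ < Na⁺ < O²⁻ < N³⁻. The fourth smallest is Na⁺.

Na⁺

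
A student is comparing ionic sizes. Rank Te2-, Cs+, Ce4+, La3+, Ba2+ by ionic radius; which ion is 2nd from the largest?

Cs+

All of these have 54 electrons (isoelectronic). With the same electron cloud, the ion with the most protons pulls it in tightest. Nuclear charges: Ce4+ (Z=58), La3+ (Z=57), Ba2+ (Z=56), Cs+ (Z=55), Te2- (Z=52). Highest Z is smallest.
Ordering: Ce4+ < La3+ < Ba2+ < Cs+ < Te2-. The 2nd largest is Cs+.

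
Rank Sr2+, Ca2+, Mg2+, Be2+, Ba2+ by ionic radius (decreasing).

Ba2+ > Sr2+ > Ca2+ > Mg2+ > Be2+

These ions sit in one column with identical charge. Each step down the periodic table adds a principal shell, increasing the radius.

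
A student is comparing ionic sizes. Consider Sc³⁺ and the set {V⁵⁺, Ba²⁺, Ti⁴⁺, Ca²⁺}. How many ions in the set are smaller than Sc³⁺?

2

Work out protons and electrons: V⁵⁺ has 18 e⁻ (Z=23), Ti⁴⁺ has 18 e⁻ (Z=22), Sc³⁺ has 18 e⁻ (Z=21), Ca²⁺ has 18 e⁻ (Z=20), Ba²⁺ has 54 e⁻ (Z=56). V⁵⁺ < Ti⁴⁺ (isoelectronic, higher Z=23 is smaller); Ti⁴⁺ < Sc³⁺ (both 18 e⁻, Z=22>21); Sc³⁺ < Ca²⁺ (isoelectronic, higher Z=21 is smaller); Ca²⁺ < Ba²⁺ (same group, 2 shells fewer).
Overall: V⁵⁺ < Ti⁴⁺ < Sc³⁺ < Ca²⁺ < Ba²⁺. Sc³⁺ has 2 below it and 2 above. So 2 are smaller.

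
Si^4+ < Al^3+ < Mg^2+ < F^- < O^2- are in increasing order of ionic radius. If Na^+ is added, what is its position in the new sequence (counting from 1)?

4

All of these have 10 electrons (isoelectronic). With the same electron cloud, the ion with the most protons pulls it in tightest. Nuclear charges: Si^4+ (Z=14), Al^3+ (Z=13), Mg^2+ (Z=12), Na^+ (Z=11), F^- (Z=9), O^2- (Z=8). Highest Z is smallest.
With Na^+ included the full order is Si^4+ < Al^3+ < Mg^2+ < Na^+ < F^- < O^2-, so it takes position 4.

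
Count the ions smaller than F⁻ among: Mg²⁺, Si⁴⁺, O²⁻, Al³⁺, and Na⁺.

All of these have 10 electrons (isoelectronic). With the same electron cloud, the ion with the most protons pulls it in tightest. Nuclear charges: Si⁴⁺ (Z=14), Al³⁺ (Z=13), Mg²⁺ (Z=12), Na⁺ (Z=11), F⁻ (Z=9), O²⁻ (Z=8). Highest Z is smallest.
Placing each against F⁻: smaller — Si⁴⁺, Al³⁺, Mg²⁺, Na⁺; larger — O²⁻. That's 4.

4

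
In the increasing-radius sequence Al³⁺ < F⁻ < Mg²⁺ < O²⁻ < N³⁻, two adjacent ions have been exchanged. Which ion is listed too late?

Mg²⁺

Scanning neighbour by neighbour, only F⁻/Mg²⁺ violates a trend: both have 10 electrons but Z(Mg)=12 > Z(F)=9, so Mg²⁺ should be the smaller of the two. That makes Mg²⁺ the one sitting a position late relative to where it belongs.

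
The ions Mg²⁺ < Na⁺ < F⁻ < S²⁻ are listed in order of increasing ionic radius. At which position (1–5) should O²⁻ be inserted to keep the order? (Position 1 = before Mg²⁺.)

4

Tabulating Z and e⁻: Mg²⁺ (Z=12, 10 e⁻), Na⁺ (Z=11, 10 e⁻), F⁻ (Z=9, 10 e⁻), O²⁻ (Z=8, 10 e⁻), S²⁻ (Z=16, 18 e⁻). Mg²⁺ < Na⁺ (isoelectronic, higher Z=12 is smaller); Na⁺ < F⁻ (isoelectronic, higher Z=11 is smaller); F⁻ < O²⁻ (isoelectronic, higher Z=9 is smaller); O²⁻ < S²⁻ (same group, 1 shell fewer).
Merged order: Mg²⁺ < Na⁺ < F⁻ < O²⁻ < S²⁻ — O²⁻ is number 4.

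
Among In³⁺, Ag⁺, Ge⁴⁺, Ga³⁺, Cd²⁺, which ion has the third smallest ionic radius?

In³⁺

Work out protons and electrons: Ge⁴⁺ has 28 e⁻ (Z=32), Ga³⁺ has 28 e⁻ (Z=31), In³⁺ has 46 e⁻ (Z=49), Cd²⁺ has 46 e⁻ (Z=48), Ag⁺ has 46 e⁻ (Z=47). Ge⁴⁺ < Ga³⁺ (isoelectronic, higher Z=32 is smaller); Ga³⁺ < In³⁺ (same group, 1 shell fewer); In³⁺ < Cd²⁺ (isoelectronic, higher Z=49 is smaller); Cd²⁺ < Ag⁺ (isoelectronic, higher Z=48 is smaller).
Full ascending order: Ge⁴⁺ < Ga³⁺ < In³⁺ < Cd²⁺ < Ag⁺. Counting from the smallest, position 3 is In³⁺.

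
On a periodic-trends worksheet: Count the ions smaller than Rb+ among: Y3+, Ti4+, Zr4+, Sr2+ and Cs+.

4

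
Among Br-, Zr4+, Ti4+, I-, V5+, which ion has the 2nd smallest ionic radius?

Ti4+

Electron counts and nuclear charges: V5+ (Z=23, 18 e⁻), Ti4+ (Z=22, 18 e⁻), Zr4+ (Z=40, 36 e⁻), Br- (Z=35, 36 e⁻), I- (Z=53, 54 e⁻). V5+ < Ti4+ (isoelectronic, higher Z=23 is smaller); Ti4+ < Zr4+ (same group, 1 shell fewer); Zr4+ < Br- (both 36 e⁻, Z=40>35); Br- < I- (same group, period 4 vs 5).
Ordering: V5+ < Ti4+ < Zr4+ < Br- < I-. The 2nd smallest is Ti4+.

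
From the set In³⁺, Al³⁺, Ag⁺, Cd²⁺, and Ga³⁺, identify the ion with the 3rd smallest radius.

First list Z and electron count for each: Al³⁺ (Z=13, 10 e⁻), Ga³⁺ (Z=31, 28 e⁻), In³⁺ (Z=49, 46 e⁻), Cd²⁺ (Z=48, 46 e⁻), Ag⁺ (Z=47, 46 e⁻). Al³⁺ < Ga³⁺ (same group, period 3 vs 4); Ga³⁺ < In³⁺ (same group, period 4 vs 5); In³⁺ < Cd²⁺ (both 46 e⁻, Z=49>48); Cd²⁺ < Ag⁺ (isoelectronic, higher Z=48 is smaller).
Ordering: Al³⁺ < Ga³⁺ < In³⁺ < Cd²⁺ < Ag⁺. The 3rd smallest is In³⁺.

In³⁺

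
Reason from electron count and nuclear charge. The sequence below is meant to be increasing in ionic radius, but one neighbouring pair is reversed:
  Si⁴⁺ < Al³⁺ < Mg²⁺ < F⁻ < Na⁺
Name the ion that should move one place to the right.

F⁻

Check each adjacent pair. F⁻ and Na⁺ are reversed: they are isoelectronic (10 e⁻) and Na has more protons than F (11 vs 9), making Na⁺ smaller. No other neighbouring pair contradicts the periodic trends, so F⁻ is the ion listed too early.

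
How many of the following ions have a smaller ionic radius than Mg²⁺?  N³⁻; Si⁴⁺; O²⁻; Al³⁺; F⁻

These species are isoelectronic with 10 electrons. The only difference is the number of protons: Si⁴⁺ (Z=14), Al³⁺ (Z=13), Mg²⁺ (Z=12), F⁻ (Z=9), O²⁻ (Z=8), N³⁻ (Z=7). The strongest nuclear pull (Si⁴⁺) gives the smallest ion.
Ordering all of them (including Mg²⁺) by radius gives Si⁴⁺ < Al³⁺ < Mg²⁺ < F⁻ < O²⁻ < N³⁻. Count: 2.

2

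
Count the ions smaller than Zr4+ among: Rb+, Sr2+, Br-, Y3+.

0

Each ion has 36 electrons. The ranking follows nuclear charge in reverse — greater Z gives a smaller radius. Zr4+ (Z=40), Y3+ (Z=39), Sr2+ (Z=38), Rb+ (Z=37), Br- (Z=35).
Relative to Zr4+, the ions that are smaller are none. That's 0.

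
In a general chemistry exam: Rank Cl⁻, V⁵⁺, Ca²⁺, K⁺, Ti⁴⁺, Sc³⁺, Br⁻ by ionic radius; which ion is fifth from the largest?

V⁵⁺ (Z=23, 18 e⁻), Ti⁴⁺ (Z=22, 18 e⁻), Sc³⁺ (Z=21, 18 e⁻), Ca²⁺ (Z=20, 18 e⁻), K⁺ (Z=19, 18 e⁻), Cl⁻ (Z=17, 18 e⁻), Br⁻ (Z=35, 36 e⁻). V⁵⁺ < Ti⁴⁺ (both 18 e⁻, Z=23>22); Ti⁴⁺ < Sc³⁺ (isoelectronic, higher Z=22 is smaller); Sc³⁺ < Ca²⁺ (both 18 e⁻, Z=21>20); Ca²⁺ < K⁺ (both 18 e⁻, Z=20>19); K⁺ < Cl⁻ (isoelectronic, higher Z=19 is smaller); Cl⁻ < Br⁻ (same group, period 3 vs 4).
So the order is V⁵⁺ < Ti⁴⁺ < Sc³⁺ < Ca²⁺ < K⁺ < Cl⁻ < Br⁻; the 5th-largest ion is Sc³⁺.

Sc³⁺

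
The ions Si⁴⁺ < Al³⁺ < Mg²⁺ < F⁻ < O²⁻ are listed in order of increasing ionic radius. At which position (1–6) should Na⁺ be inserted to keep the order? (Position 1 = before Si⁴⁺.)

Each ion has 10 electrons. The ranking follows nuclear charge in reverse — greater Z gives a smaller radius. Si⁴⁺ (Z=14), Al³⁺ (Z=13), Mg²⁺ (Z=12), Na⁺ (Z=11), F⁻ (Z=9), O²⁻ (Z=8).
With Na⁺ included the full order is Si⁴⁺ < Al³⁺ < Mg²⁺ < Na⁺ < F⁻ < O²⁻, so it takes position 4.

4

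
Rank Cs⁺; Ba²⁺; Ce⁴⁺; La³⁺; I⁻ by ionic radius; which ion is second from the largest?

These species are isoelectronic with 54 electrons. The only difference is the number of protons: Ce⁴⁺ (Z=58), La³⁺ (Z=57), Ba²⁺ (Z=56), Cs⁺ (Z=55), I⁻ (Z=53). The strongest nuclear pull (Ce⁴⁺) gives the smallest ion.
Full ascending order: Ce⁴⁺ < La³⁺ < Ba²⁺ < Cs⁺ < I⁻. Counting from the largest, position 2 is Cs⁺.

Cs⁺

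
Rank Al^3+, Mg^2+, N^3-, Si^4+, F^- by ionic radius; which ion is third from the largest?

Mg^2+

All of these have 10 electrons (isoelectronic). With the same electron cloud, the ion with the most protons pulls it in tightest. Nuclear charges: Si^4+ (Z=14), Al^3+ (Z=13), Mg^2+ (Z=12), F^- (Z=9), N^3- (Z=7). Highest Z is smallest.
Ordering: Si^4+ < Al^3+ < Mg^2+ < F^- < N^3-. The third largest is Mg^2+.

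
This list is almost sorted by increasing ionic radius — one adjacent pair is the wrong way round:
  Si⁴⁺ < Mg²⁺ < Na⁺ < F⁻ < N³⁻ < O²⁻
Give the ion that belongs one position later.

N³⁻

Compare adjacent ions: O²⁻ and N³⁻ share 10 electrons; the higher nuclear charge on O (Z=8) contracts it more, so O²⁻ < N³⁻ — yet in this increasing list N³⁻ sits before O²⁻. Nothing else is reversed, so N³⁻ should move one place to the right.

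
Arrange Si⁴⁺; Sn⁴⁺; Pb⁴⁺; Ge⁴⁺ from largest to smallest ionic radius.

These ions sit in one column with identical charge. Each step down the periodic table adds a principal shell, increasing the radius.

Pb⁴⁺ > Sn⁴⁺ > Ge⁴⁺ > Si⁴⁺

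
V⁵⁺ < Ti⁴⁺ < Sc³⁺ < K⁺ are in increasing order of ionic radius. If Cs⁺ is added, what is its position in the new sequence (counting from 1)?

5

Tabulating Z and e⁻: V⁵⁺ has 18 e⁻ (Z=23), Ti⁴⁺ has 18 e⁻ (Z=22), Sc³⁺ has 18 e⁻ (Z=21), K⁺ has 18 e⁻ (Z=19), Cs⁺ has 54 e⁻ (Z=55). V⁵⁺ < Ti⁴⁺ (isoelectronic, higher Z=23 is smaller); Ti⁴⁺ < Sc³⁺ (isoelectronic, higher Z=22 is smaller); Sc³⁺ < K⁺ (isoelectronic, higher Z=21 is smaller); K⁺ < Cs⁺ (same group, 2 shells fewer).
Merged order: V⁵⁺ < Ti⁴⁺ < Sc³⁺ < K⁺ < Cs⁺ — Cs⁺ is number 5.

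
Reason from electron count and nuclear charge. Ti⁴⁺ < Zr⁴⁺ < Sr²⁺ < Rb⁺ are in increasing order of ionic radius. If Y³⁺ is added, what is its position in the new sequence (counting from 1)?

Ti⁴⁺ (Z=22, 18 e⁻), Zr⁴⁺ (Z=40, 36 e⁻), Y³⁺ (Z=39, 36 e⁻), Sr²⁺ (Z=38, 36 e⁻), Rb⁺ (Z=37, 36 e⁻). Ti⁴⁺ < Zr⁴⁺ (same group, period 4 vs 5); Zr⁴⁺ < Y³⁺ (isoelectronic, higher Z=40 is smaller); Y³⁺ < Sr²⁺ (both 36 e⁻, Z=39>38); Sr²⁺ < Rb⁺ (both 36 e⁻, Z=38>37).
The complete sequence is Ti⁴⁺ < Zr⁴⁺ < Y³⁺ < Sr²⁺ < Rb⁺. Y³⁺ sits at position 3.

3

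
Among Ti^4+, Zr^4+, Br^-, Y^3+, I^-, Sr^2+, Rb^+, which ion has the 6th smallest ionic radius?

Br^-

Tabulating Z and e⁻: Ti^4+ (Z=22, 18 e⁻), Zr^4+ (Z=40, 36 e⁻), Y^3+ (Z=39, 36 e⁻), Sr^2+ (Z=38, 36 e⁻), Rb^+ (Z=37, 36 e⁻), Br^- (Z=35, 36 e⁻), I^- (Z=53, 54 e⁻). Ti^4+ < Zr^4+ (same group, 1 shell fewer); Zr^4+ < Y^3+ (both 36 e⁻, Z=40>39); Y^3+ < Sr^2+ (both 36 e⁻, Z=39>38); Sr^2+ < Rb^+ (isoelectronic, higher Z=38 is smaller); Rb^+ < Br^- (both 36 e⁻, Z=37>35); Br^- < I^- (same group, period 4 vs 5).
Ordering: Ti^4+ < Zr^4+ < Y^3+ < Sr^2+ < Rb^+ < Br^- < I^-. The 6th smallest is Br^-.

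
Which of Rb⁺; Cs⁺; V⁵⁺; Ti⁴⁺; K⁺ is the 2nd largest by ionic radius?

Rb⁺

Tabulating Z and e⁻: V⁵⁺ has 18 e⁻ (Z=23), Ti⁴⁺ has 18 e⁻ (Z=22), K⁺ has 18 e⁻ (Z=19), Rb⁺ has 36 e⁻ (Z=37), Cs⁺ has 54 e⁻ (Z=55). V⁵⁺ < Ti⁴⁺ (both 18 e⁻, Z=23>22); Ti⁴⁺ < K⁺ (both 18 e⁻, Z=22>19); K⁺ < Rb⁺ (same group, period 4 vs 5); Rb⁺ < Cs⁺ (same group, 1 shell fewer).
Full ascending order: V⁵⁺ < Ti⁴⁺ < K⁺ < Rb⁺ < Cs⁺. Counting from the largest, position 2 is Rb⁺.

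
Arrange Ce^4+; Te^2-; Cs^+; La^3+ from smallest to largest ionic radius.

Isoelectronic series (54 e⁻ each). Size is set by nuclear charge: more protons means a smaller ion. Ce^4+ (Z=58), La^3+ (Z=57), Cs^+ (Z=55), Te^2- (Z=52).

Ce^4+ < La^3+ < Cs^+ < Te^2-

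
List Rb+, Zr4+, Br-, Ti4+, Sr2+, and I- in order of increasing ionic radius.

Ti4+ < Zr4+ < Sr2+ < Rb+ < Br- < I-

Ti4+: 18 e⁻, Z=22, Zr4+: 36 e⁻, Z=40, Sr2+: 36 e⁻, Z=38, Rb+: 36 e⁻, Z=37, Br-: 36 e⁻, Z=35, I-: 54 e⁻, Z=53. Ti4+ < Zr4+ (same group, period 4 vs 5); Zr4+ < Sr2+ (isoelectronic, higher Z=40 is smaller); Sr2+ < Rb+ (isoelectronic, higher Z=38 is smaller); Rb+ < Br- (both 36 e⁻, Z=37>35); Br- < I- (same group, 1 shell fewer).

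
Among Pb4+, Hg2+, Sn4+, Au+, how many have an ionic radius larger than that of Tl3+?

Tabulating Z and e⁻: Sn4+ has 46 e⁻ (Z=50), Pb4+ has 78 e⁻ (Z=82), Tl3+ has 78 e⁻ (Z=81), Hg2+ has 78 e⁻ (Z=80), Au+ has 78 e⁻ (Z=79). Sn4+ < Pb4+ (same group, period 5 vs 6); Pb4+ < Tl3+ (both 78 e⁻, Z=82>81); Tl3+ < Hg2+ (both 78 e⁻, Z=81>80); Hg2+ < Au+ (isoelectronic, higher Z=80 is smaller).
Overall: Sn4+ < Pb4+ < Tl3+ < Hg2+ < Au+. Tl3+ has 2 below it and 2 above. Count: 2.

2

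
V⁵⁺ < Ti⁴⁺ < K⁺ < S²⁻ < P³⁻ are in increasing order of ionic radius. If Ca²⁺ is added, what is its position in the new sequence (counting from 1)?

3

Each ion has 18 electrons. The ranking follows nuclear charge in reverse — greater Z gives a smaller radius. V⁵⁺ (Z=23), Ti⁴⁺ (Z=22), Ca²⁺ (Z=20), K⁺ (Z=19), S²⁻ (Z=16), P³⁻ (Z=15).
With Ca²⁺ included the full order is V⁵⁺ < Ti⁴⁺ < Ca²⁺ < K⁺ < S²⁻ < P³⁻, so it takes position 3.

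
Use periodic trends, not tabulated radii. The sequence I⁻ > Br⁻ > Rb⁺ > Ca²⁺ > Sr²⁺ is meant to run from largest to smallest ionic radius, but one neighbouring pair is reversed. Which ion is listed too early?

Ca²⁺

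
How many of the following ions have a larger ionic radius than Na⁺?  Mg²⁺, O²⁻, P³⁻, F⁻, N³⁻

4

Mg²⁺: 10 e⁻, Z=12, Na⁺: 10 e⁻, Z=11, F⁻: 10 e⁻, Z=9, O²⁻: 10 e⁻, Z=8, N³⁻: 10 e⁻, Z=7, P³⁻: 18 e⁻, Z=15. Mg²⁺ < Na⁺ (isoelectronic, higher Z=12 is smaller); Na⁺ < F⁻ (both 10 e⁻, Z=11>9); F⁻ < O²⁻ (both 10 e⁻, Z=9>8); O²⁻ < N³⁻ (both 10 e⁻, Z=8>7); N³⁻ < P³⁻ (same group, period 2 vs 3).
Overall: Mg²⁺ < Na⁺ < F⁻ < O²⁻ < N³⁻ < P³⁻. Na⁺ has 1 below it and 4 above. Count: 4.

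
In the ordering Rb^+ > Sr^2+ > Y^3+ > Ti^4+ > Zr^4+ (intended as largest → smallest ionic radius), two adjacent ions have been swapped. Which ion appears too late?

Zr^4+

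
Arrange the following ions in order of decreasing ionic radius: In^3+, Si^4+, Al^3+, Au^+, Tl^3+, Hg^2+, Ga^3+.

First list Z and electron count for each: Si^4+ has 10 e⁻ (Z=14), Al^3+ has 10 e⁻ (Z=13), Ga^3+ has 28 e⁻ (Z=31), In^3+ has 46 e⁻ (Z=49), Tl^3+ has 78 e⁻ (Z=81), Hg^2+ has 78 e⁻ (Z=80), Au^+ has 78 e⁻ (Z=79). Si^4+ < Al^3+ (both 10 e⁻, Z=14>13); Al^3+ < Ga^3+ (same group, period 3 vs 4); Ga^3+ < In^3+ (same group, period 4 vs 5); In^3+ < Tl^3+ (same group, 1 shell fewer); Tl^3+ < Hg^2+ (both 78 e⁻, Z=81>80); Hg^2+ < Au^+ (isoelectronic, higher Z=80 is smaller).

Au^+ > Hg^2+ > Tl^3+ > In^3+ > Ga^3+ > Al^3+ > Si^4+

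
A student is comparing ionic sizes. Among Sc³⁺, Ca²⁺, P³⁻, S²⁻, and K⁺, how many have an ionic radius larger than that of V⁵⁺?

5

Isoelectronic series (18 e⁻ each). Size is set by nuclear charge: more protons means a smaller ion. V⁵⁺ (Z=23), Sc³⁺ (Z=21), Ca²⁺ (Z=20), K⁺ (Z=19), S²⁻ (Z=16), P³⁻ (Z=15).
Ordering all of them (including V⁵⁺) by radius gives V⁵⁺ < Sc³⁺ < Ca²⁺ < K⁺ < S²⁻ < P³⁻. Count: 5.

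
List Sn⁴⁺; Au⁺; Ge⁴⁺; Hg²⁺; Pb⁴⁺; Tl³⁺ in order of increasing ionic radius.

First list Z and electron count for each: Ge⁴⁺: 28 e⁻, Z=32, Sn⁴⁺: 46 e⁻, Z=50, Pb⁴⁺: 78 e⁻, Z=82, Tl³⁺: 78 e⁻, Z=81, Hg²⁺: 78 e⁻, Z=80, Au⁺: 78 e⁻, Z=79. Ge⁴⁺ < Sn⁴⁺ (same group, period 4 vs 5); Sn⁴⁺ < Pb⁴⁺ (same group, period 5 vs 6); Pb⁴⁺ < Tl³⁺ (both 78 e⁻, Z=82>81); Tl³⁺ < Hg²⁺ (isoelectronic, higher Z=81 is smaller); Hg²⁺ < Au⁺ (both 78 e⁻, Z=80>79).

Ge⁴⁺ < Sn⁴⁺ < Pb⁴⁺ < Tl³⁺ < Hg²⁺ < Au⁺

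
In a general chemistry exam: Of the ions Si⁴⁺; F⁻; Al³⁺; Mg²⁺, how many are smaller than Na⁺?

3

Isoelectronic series (10 e⁻ each). Size is set by nuclear charge: more protons means a smaller ion. Si⁴⁺ (Z=14), Al³⁺ (Z=13), Mg²⁺ (Z=12), Na⁺ (Z=11), F⁻ (Z=9).
Ordering all of them (including Na⁺) by radius gives Si⁴⁺ < Al³⁺ < Mg²⁺ < Na⁺ < F⁻. That's 3.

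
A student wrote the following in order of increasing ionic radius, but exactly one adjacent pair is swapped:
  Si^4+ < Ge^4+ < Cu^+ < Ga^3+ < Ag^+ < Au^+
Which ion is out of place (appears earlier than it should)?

The pair Cu^+, Ga^3+ is the wrong way round — Ga^3+ and Cu^+ share 28 electrons; the higher nuclear charge on Ga (Z=31) contracts it more, so Ga^3+ < Cu^+. All other adjacent pairs agree with periodic trends, so Cu^+ is the misplaced ion.

Cu^+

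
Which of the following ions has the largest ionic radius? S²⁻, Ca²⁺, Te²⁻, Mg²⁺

Work out protons and electrons: Mg²⁺: 10 e⁻, Z=12, Ca²⁺: 18 e⁻, Z=20, S²⁻: 18 e⁻, Z=16, Te²⁻: 54 e⁻, Z=52. Mg²⁺ < Ca²⁺ (same group, period 3 vs 4); Ca²⁺ < S²⁻ (isoelectronic, higher Z=20 is smaller); S²⁻ < Te²⁻ (same group, 2 shells fewer).

Te²⁻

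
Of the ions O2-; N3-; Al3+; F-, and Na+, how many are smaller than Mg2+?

Isoelectronic series (10 e⁻ each). Size is set by nuclear charge: more protons means a smaller ion. Al3+ (Z=13), Mg2+ (Z=12), Na+ (Z=11), F- (Z=9), O2- (Z=8), N3- (Z=7).
Overall: Al3+ < Mg2+ < Na+ < F- < O2- < N3-. Mg2+ has 1 below it and 4 above. That's 1.

1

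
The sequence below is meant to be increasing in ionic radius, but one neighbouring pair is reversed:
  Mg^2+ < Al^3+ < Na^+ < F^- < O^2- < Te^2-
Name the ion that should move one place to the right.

Mg^2+

Compare adjacent ions: they are isoelectronic (10 e⁻) and Al has more protons than Mg (13 vs 12), making Al^3+ smaller — yet in this increasing list Mg^2+ sits before Al^3+. Nothing else is reversed, so Mg^2+ should move one place to the right.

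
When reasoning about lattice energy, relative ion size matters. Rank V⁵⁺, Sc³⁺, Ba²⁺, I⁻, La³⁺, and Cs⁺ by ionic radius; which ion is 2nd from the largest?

Cs⁺

Tabulating Z and e⁻: V⁵⁺: 18 e⁻, Z=23, Sc³⁺: 18 e⁻, Z=21, La³⁺: 54 e⁻, Z=57, Ba²⁺: 54 e⁻, Z=56, Cs⁺: 54 e⁻, Z=55, I⁻: 54 e⁻, Z=53. V⁵⁺ < Sc³⁺ (isoelectronic, higher Z=23 is smaller); Sc³⁺ < La³⁺ (same group, 2 shells fewer); La³⁺ < Ba²⁺ (isoelectronic, higher Z=57 is smaller); Ba²⁺ < Cs⁺ (both 54 e⁻, Z=56>55); Cs⁺ < I⁻ (isoelectronic, higher Z=55 is smaller).
Full ascending order: V⁵⁺ < Sc³⁺ < La³⁺ < Ba²⁺ < Cs⁺ < I⁻. Counting from the largest, position 2 is Cs⁺.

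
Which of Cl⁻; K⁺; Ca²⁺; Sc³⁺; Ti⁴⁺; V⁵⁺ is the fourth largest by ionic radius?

Sc³⁺

Each ion has 18 electrons. The ranking follows nuclear charge in reverse — greater Z gives a smaller radius. V⁵⁺ (Z=23), Ti⁴⁺ (Z=22), Sc³⁺ (Z=21), Ca²⁺ (Z=20), K⁺ (Z=19), Cl⁻ (Z=17).
So the order is V⁵⁺ < Ti⁴⁺ < Sc³⁺ < Ca²⁺ < K⁺ < Cl⁻; the 4th-largest ion is Sc³⁺.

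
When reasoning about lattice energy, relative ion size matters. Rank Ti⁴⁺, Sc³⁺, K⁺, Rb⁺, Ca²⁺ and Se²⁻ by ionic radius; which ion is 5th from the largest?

Sc³⁺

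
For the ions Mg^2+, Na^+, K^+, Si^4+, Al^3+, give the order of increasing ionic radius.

Electron counts and nuclear charges: Si^4+: 10 e⁻, Z=14, Al^3+: 10 e⁻, Z=13, Mg^2+: 10 e⁻, Z=12, Na^+: 10 e⁻, Z=11, K^+: 18 e⁻, Z=19. Si^4+ < Al^3+ (isoelectronic, higher Z=14 is smaller); Al^3+ < Mg^2+ (both 10 e⁻, Z=13>12); Mg^2+ < Na^+ (isoelectronic, higher Z=12 is smaller); Na^+ < K^+ (same group, period 3 vs 4).

Si^4+ < Al^3+ < Mg^2+ < Na^+ < K^+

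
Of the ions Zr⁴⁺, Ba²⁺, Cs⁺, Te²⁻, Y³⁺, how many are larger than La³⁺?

Tabulating Z and e⁻: Zr⁴⁺: 36 e⁻, Z=40, Y³⁺: 36 e⁻, Z=39, La³⁺: 54 e⁻, Z=57, Ba²⁺: 54 e⁻, Z=56, Cs⁺: 54 e⁻, Z=55, Te²⁻: 54 e⁻, Z=52. Zr⁴⁺ < Y³⁺ (isoelectronic, higher Z=40 is smaller); Y³⁺ < La³⁺ (same group, period 5 vs 6); La³⁺ < Ba²⁺ (isoelectronic, higher Z=57 is smaller); Ba²⁺ < Cs⁺ (isoelectronic, higher Z=56 is smaller); Cs⁺ < Te²⁻ (both 54 e⁻, Z=55>52).
Ordering all of them (including La³⁺) by radius gives Zr⁴⁺ < Y³⁺ < La³⁺ < Ba²⁺ < Cs⁺ < Te²⁻. So 3 are larger.

3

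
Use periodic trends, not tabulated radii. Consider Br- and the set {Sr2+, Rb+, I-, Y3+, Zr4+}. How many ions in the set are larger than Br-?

Tabulating Z and e⁻: Zr4+ has 36 e⁻ (Z=40), Y3+ has 36 e⁻ (Z=39), Sr2+ has 36 e⁻ (Z=38), Rb+ has 36 e⁻ (Z=37), Br- has 36 e⁻ (Z=35), I- has 54 e⁻ (Z=53). Zr4+ < Y3+ (isoelectronic, higher Z=40 is smaller); Y3+ < Sr2+ (both 36 e⁻, Z=39>38); Sr2+ < Rb+ (both 36 e⁻, Z=38>37); Rb+ < Br- (both 36 e⁻, Z=37>35); Br- < I- (same group, period 4 vs 5).
Placing each against Br-: smaller — Zr4+, Y3+, Sr2+, Rb+; larger — I-. That's 1.

1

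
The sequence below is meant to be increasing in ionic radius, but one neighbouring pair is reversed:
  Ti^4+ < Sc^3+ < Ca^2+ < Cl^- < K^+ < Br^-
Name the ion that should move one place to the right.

The pair Cl^-, K^+ is the wrong way round — they are isoelectronic (18 e⁻) and K has more protons than Cl (19 vs 17), making K^+ smaller. All other adjacent pairs agree with periodic trends, so Cl^- is the misplaced ion.

Cl^-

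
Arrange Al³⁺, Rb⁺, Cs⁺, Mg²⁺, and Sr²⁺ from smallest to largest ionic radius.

Al³⁺ has 10 e⁻ (Z=13), Mg²⁺ has 10 e⁻ (Z=12), Sr²⁺ has 36 e⁻ (Z=38), Rb⁺ has 36 e⁻ (Z=37), Cs⁺ has 54 e⁻ (Z=55). Al³⁺ < Mg²⁺ (isoelectronic, higher Z=13 is smaller); Mg²⁺ < Sr²⁺ (same group, 2 shells fewer); Sr²⁺ < Rb⁺ (both 36 e⁻, Z=38>37); Rb⁺ < Cs⁺ (same group, 1 shell fewer).

Al³⁺ < Mg²⁺ < Sr²⁺ < Rb⁺ < Cs⁺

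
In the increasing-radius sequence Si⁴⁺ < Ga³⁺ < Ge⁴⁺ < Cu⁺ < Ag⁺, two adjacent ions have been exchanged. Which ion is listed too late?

The pair Ga³⁺, Ge⁴⁺ is the wrong way round — they are isoelectronic (28 e⁻) and Ge has more protons than Ga (32 vs 31), making Ge⁴⁺ smaller. All other adjacent pairs agree with periodic trends, so Ge⁴⁺ is the misplaced ion.

Ge⁴⁺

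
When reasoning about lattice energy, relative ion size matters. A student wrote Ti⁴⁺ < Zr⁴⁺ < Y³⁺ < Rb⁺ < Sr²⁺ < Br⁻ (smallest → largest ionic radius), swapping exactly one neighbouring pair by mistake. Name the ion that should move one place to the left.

Sr²⁺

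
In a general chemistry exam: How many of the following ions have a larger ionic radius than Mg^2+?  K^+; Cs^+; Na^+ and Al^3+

3

First list Z and electron count for each: Al^3+ has 10 e⁻ (Z=13), Mg^2+ has 10 e⁻ (Z=12), Na^+ has 10 e⁻ (Z=11), K^+ has 18 e⁻ (Z=19), Cs^+ has 54 e⁻ (Z=55). Al^3+ < Mg^2+ (isoelectronic, higher Z=13 is smaller); Mg^2+ < Na^+ (both 10 e⁻, Z=12>11); Na^+ < K^+ (same group, 1 shell fewer); K^+ < Cs^+ (same group, period 4 vs 6).
Overall: Al^3+ < Mg^2+ < Na^+ < K^+ < Cs^+. Mg^2+ has 1 below it and 3 above. So 3 are larger.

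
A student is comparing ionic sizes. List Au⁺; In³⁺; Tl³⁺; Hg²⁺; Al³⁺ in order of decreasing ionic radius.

Au⁺ > Hg²⁺ > Tl³⁺ > In³⁺ > Al³⁺

Al³⁺ has 10 e⁻ (Z=13), In³⁺ has 46 e⁻ (Z=49), Tl³⁺ has 78 e⁻ (Z=81), Hg²⁺ has 78 e⁻ (Z=80), Au⁺ has 78 e⁻ (Z=79). Al³⁺ < In³⁺ (same group, 2 shells fewer); In³⁺ < Tl³⁺ (same group, 1 shell fewer); Tl³⁺ < Hg²⁺ (both 78 e⁻, Z=81>80); Hg²⁺ < Au⁺ (isoelectronic, higher Z=80 is smaller).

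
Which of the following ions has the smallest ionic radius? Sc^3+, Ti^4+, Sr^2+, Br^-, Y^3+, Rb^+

Ti^4+

Tabulating Z and e⁻: Ti^4+ has 18 e⁻ (Z=22), Sc^3+ has 18 e⁻ (Z=21), Y^3+ has 36 e⁻ (Z=39), Sr^2+ has 36 e⁻ (Z=38), Rb^+ has 36 e⁻ (Z=37), Br^- has 36 e⁻ (Z=35). Ti^4+ < Sc^3+ (both 18 e⁻, Z=22>21); Sc^3+ < Y^3+ (same group, period 4 vs 5); Y^3+ < Sr^2+ (isoelectronic, higher Z=39 is smaller); Sr^2+ < Rb^+ (both 36 e⁻, Z=38>37); Rb^+ < Br^- (both 36 e⁻, Z=37>35).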